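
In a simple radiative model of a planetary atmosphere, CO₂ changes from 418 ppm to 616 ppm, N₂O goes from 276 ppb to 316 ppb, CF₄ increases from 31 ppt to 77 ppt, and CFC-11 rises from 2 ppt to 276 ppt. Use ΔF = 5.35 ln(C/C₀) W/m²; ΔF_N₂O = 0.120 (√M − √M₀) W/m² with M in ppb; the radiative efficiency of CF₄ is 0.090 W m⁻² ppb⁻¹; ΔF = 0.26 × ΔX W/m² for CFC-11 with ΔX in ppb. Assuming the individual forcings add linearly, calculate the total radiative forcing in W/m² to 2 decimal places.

CO₂: 5.35 × ln(616/418) = 5.35 × ln(1.47368) = 5.35 × 0.38776 = 2.0745 W/m².
N₂O: 0.120 × (√316 − √276) = 0.120 × (17.7764 − 16.6132) = 0.120 × 1.1632 = 0.1396 W/m².
CF₄: Δ = 77 − 31 = 46 ppt = 0.046 ppb; ΔF = 0.090 × 0.046 = 0.0041 W/m².
CFC-11: Δ = 276 − 2 = 274 ppt = 0.274 ppb; ΔF = 0.26 × 0.274 = 0.0712 W/m².
Total ΔF = 2.0745 + 0.1396 + 0.0041 + 0.0712 = 2.2894 W/m².

ΔF = 2.29 W/m²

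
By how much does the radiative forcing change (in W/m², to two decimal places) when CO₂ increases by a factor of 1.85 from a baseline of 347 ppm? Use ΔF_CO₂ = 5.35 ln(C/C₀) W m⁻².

ΔF = 3.29 W/m²

Because the forcing depends only on the ratio C/C₀, the initial concentration does not enter.
ΔF = 5.35 × ln(1.85) = 5.35 × 0.61519 = 3.2913 W/m².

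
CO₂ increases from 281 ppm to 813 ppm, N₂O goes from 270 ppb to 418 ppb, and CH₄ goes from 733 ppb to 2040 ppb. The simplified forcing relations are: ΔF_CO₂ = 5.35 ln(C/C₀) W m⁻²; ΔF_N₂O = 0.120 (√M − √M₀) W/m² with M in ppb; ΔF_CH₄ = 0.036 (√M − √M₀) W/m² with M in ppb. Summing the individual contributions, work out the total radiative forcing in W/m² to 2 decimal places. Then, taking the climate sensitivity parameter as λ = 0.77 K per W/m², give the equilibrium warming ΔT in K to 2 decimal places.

CO₂: 5.35 × ln(813/281) = 5.35 × ln(2.89324) = 5.35 × 1.06238 = 5.6837 W/m².
N₂O: 0.120 × (√418 − √270) = 0.120 × (20.4450 − 16.4317) = 0.120 × 4.0133 = 0.4816 W/m².
CH₄: 0.036 × (√2040 − √733) = 0.036 × (45.1664 − 27.0740) = 0.036 × 18.0924 = 0.6513 W/m².
Total ΔF = 5.6837 + 0.4816 + 0.6513 = 6.8166 W/m².
ΔT = λ ΔF = 0.77 × 6.82 = 5.2514 K.

ΔF = 6.82 W/m²; ΔT = 5.25 K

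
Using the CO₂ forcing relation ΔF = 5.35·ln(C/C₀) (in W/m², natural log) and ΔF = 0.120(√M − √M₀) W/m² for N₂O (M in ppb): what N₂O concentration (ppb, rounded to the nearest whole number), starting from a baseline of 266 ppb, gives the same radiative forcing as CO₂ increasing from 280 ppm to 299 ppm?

M ≈ 370 ppb

CO₂ forcing: 5.35 × ln(299/280) = 5.35 × 0.065654 = 0.35125 W/m².
Set 0.120(√M − √266) = 0.35125: √M = 0.35125/0.120 + √266 = 2.9271 + 16.3095 = 19.2366.
M = (19.2366)² = 370.05 ppb.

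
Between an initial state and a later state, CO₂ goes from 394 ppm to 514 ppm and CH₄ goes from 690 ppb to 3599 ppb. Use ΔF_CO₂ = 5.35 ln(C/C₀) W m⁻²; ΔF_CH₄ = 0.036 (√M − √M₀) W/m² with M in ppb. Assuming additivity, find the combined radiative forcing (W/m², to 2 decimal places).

ΔF = 2.64 W/m²

CO₂: 5.35 × ln(514/394) = 5.35 × ln(1.30457) = 5.35 × 0.26587 = 1.4224 W/m².
CH₄: 0.036 × (√3599 − √690) = 0.036 × (59.9917 − 26.2679) = 0.036 × 33.7238 = 1.2141 W/m².
Total ΔF = 1.4224 + 1.2141 = 2.6365 W/m².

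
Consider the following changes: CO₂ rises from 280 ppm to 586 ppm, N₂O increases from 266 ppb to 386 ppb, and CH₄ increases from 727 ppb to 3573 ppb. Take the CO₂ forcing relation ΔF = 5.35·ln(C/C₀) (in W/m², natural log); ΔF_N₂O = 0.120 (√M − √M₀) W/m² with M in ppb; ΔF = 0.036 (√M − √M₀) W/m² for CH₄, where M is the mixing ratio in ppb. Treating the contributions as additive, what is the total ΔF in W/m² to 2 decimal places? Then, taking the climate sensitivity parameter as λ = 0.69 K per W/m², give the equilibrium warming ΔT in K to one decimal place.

CO₂: 5.35 × ln(586/280) = 5.35 × ln(2.09286) = 5.35 × 0.73853 = 3.9511 W/m².
N₂O: 0.120 × (√386 − √266) = 0.120 × (19.6469 − 16.3095) = 0.120 × 3.3374 = 0.4005 W/m².
CH₄: 0.036 × (√3573 − √727) = 0.036 × (59.7746 − 26.9629) = 0.036 × 32.8117 = 1.1812 W/m².
Total ΔF = 3.9511 + 0.4005 + 1.1812 = 5.5328 W/m².
ΔT = λ ΔF = 0.69 × 5.53 = 3.8157 K.

ΔF = 5.53 W/m²; ΔT = 3.8 K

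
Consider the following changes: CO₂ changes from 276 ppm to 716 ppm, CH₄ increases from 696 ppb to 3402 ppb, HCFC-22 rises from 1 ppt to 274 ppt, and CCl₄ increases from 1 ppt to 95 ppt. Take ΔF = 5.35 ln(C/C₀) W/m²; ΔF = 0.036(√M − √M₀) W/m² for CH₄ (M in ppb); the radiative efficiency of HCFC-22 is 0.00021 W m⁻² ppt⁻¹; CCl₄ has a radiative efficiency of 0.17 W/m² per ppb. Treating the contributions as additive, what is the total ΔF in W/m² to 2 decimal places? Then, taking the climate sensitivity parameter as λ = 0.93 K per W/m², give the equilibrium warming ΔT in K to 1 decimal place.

ΔF = 6.32 W/m²; ΔT = 5.9 K

CO₂: 5.35 × ln(716/276) = 5.35 × ln(2.59420) = 5.35 × 0.95328 = 5.1000 W/m².
CH₄: 0.036 × (√3402 − √696) = 0.036 × (58.3267 − 26.3818) = 0.036 × 31.9449 = 1.1500 W/m².
HCFC-22: ΔF = 0.00021 × (274 − 1) = 0.00021 × 273 = 0.0573 W/m².
CCl₄: Δ = 95 − 1 = 94 ppt = 0.094 ppb; ΔF = 0.17 × 0.094 = 0.0160 W/m².
Total ΔF = 5.1000 + 1.1500 + 0.0573 + 0.0160 = 6.3233 W/m².
ΔT = λ ΔF = 0.93 × 6.32 = 5.8776 K.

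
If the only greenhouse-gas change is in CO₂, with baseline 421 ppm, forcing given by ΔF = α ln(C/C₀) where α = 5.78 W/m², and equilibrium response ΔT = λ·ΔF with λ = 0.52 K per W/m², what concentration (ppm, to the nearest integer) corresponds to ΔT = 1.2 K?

C ≈ 628 ppm

Required forcing: ΔF = ΔT/λ = 1.2/0.52 = 2.3077 W/m².
Then ln(C/421) = ΔF/5.78 = 2.3077/5.78 = 0.39926.
So C = 421 × e^0.39926 = 421 × 1.49072 = 627.59 ppm.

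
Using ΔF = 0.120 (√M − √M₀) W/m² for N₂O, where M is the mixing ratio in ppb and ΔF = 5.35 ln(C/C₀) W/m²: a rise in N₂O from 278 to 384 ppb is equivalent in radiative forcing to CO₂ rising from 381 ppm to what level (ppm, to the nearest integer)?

C ≈ 407 ppm

N₂O forcing: 0.120 × (√384 − √278) = 0.120 × (19.5959 − 16.6733) = 0.120 × 2.9226 = 0.35071 W/m².
Set 5.35 ln(C/381) = 0.35071: ln(C/381) = 0.35071/5.35 = 0.06555, so C = 381 × e^0.06555 = 381 × 1.06775 = 406.81 ppm.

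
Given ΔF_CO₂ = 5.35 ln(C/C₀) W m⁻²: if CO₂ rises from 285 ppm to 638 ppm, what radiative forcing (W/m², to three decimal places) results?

ΔF = 4.311 W/m²

CO₂: 5.35 × ln(638/285) = 5.35 × ln(2.23860) = 5.35 × 0.80585 = 4.3113 W/m².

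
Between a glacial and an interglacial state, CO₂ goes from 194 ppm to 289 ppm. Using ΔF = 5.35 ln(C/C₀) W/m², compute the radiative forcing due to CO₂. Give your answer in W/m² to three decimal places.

ΔF = 2.132 W/m²

CO₂: 5.35 × ln(289/194) = 5.35 × ln(1.48969) = 5.35 × 0.39857 = 2.1323 W/m².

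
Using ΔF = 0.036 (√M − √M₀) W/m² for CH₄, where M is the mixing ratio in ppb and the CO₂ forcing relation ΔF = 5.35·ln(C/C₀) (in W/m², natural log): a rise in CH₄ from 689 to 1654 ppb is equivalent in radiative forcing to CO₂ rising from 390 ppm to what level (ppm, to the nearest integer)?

C ≈ 430 ppm

CH₄ forcing: 0.036 × (√1654 − √689) = 0.036 × (40.6694 − 26.2488) = 0.036 × 14.4206 = 0.51914 W/m².
Set 5.35 ln(C/390) = 0.51914: ln(C/390) = 0.51914/5.35 = 0.09704, so C = 390 × e^0.09704 = 390 × 1.10190 = 429.74 ppm.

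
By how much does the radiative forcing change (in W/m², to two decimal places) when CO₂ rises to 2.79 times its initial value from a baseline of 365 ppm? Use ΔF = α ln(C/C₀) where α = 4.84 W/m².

ΔF = 4.84 × ln(2.79) = 4.84 × 1.02604 = 4.9660 W/m².

ΔF = 4.97 W/m²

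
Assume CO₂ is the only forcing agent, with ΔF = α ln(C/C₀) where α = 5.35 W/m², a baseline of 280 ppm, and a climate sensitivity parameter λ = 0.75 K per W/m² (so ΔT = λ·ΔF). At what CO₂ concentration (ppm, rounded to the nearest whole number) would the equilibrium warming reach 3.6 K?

Required forcing: ΔF = ΔT/λ = 3.6/0.75 = 4.8000 W/m².
Then ln(C/280) = ΔF/5.35 = 4.8000/5.35 = 0.89720.
So C = 280 × e^0.89720 = 280 × 2.45273 = 686.76 ppm.

C ≈ 687 ppm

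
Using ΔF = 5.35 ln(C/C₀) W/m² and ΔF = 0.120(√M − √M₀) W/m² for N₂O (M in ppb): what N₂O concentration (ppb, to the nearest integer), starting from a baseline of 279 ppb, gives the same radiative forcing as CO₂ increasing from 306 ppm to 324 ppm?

M ≈ 371 ppb

CO₂ forcing: 5.35 × ln(324/306) = 5.35 × 0.057158 = 0.30580 W/m².
Set 0.120(√M − √279) = 0.30580: √M = 0.30580/0.120 + √279 = 2.5483 + 16.7033 = 19.2516.
M = (19.2516)² = 370.62 ppb.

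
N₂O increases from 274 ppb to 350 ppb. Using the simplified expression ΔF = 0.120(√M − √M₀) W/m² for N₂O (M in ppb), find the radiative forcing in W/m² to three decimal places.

N₂O: 0.120 × (√350 − √274) = 0.120 × (18.7083 − 16.5529) = 0.120 × 2.1554 = 0.2586 W/m².

ΔF = 0.259 W/m²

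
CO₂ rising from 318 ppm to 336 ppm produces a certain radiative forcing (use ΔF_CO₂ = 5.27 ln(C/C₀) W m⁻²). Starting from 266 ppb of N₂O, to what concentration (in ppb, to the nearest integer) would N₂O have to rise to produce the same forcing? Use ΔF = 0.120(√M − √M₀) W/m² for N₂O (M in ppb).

M ≈ 351 ppb

CO₂ forcing: 5.27 × ln(336/318) = 5.27 × 0.055060 = 0.29017 W/m².
Set 0.120(√M − √266) = 0.29017: √M = 0.29017/0.120 + √266 = 2.4181 + 16.3095 = 18.7276.
M = (18.7276)² = 350.72 ppb.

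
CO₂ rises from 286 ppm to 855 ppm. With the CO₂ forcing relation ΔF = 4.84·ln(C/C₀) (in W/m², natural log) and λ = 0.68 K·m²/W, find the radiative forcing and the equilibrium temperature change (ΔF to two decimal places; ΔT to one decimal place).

ΔF = 5.30 W/m²; ΔT = 3.6 K

CO₂: 4.84 × ln(855/286) = 4.84 × ln(2.98951) = 4.84 × 1.09511 = 5.3003 W/m².
ΔT = λ ΔF = 0.68 × 5.30 = 3.6040 K.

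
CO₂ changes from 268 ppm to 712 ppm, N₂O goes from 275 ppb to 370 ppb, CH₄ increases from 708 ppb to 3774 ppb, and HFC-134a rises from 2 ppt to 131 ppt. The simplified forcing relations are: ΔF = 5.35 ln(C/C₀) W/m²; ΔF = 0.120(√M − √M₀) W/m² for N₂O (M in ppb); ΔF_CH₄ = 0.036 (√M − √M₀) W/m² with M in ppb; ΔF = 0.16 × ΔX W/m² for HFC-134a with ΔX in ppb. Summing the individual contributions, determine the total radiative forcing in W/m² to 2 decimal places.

ΔF = 6.82 W/m²

CO₂: 5.35 × ln(712/268) = 5.35 × ln(2.65672) = 5.35 × 0.97709 = 5.2274 W/m².
N₂O: 0.120 × (√370 − √275) = 0.120 × (19.2354 − 16.5831) = 0.120 × 2.6523 = 0.3183 W/m².
CH₄: 0.036 × (√3774 − √708) = 0.036 × (61.4329 − 26.6083) = 0.036 × 34.8246 = 1.2537 W/m².
HFC-134a: Δ = 131 − 2 = 129 ppt = 0.129 ppb; ΔF = 0.16 × 0.129 = 0.0206 W/m².
Total ΔF = 5.2274 + 0.3183 + 1.2537 + 0.0206 = 6.8200 W/m².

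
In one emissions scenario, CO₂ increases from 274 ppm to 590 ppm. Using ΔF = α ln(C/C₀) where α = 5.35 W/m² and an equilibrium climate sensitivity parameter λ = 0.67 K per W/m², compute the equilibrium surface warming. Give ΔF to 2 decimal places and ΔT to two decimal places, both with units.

ΔF = 4.10 W/m²; ΔT = 2.75 K

CO₂: 5.35 × ln(590/274) = 5.35 × ln(2.15328) = 5.35 × 0.76699 = 4.1034 W/m².
ΔT = λ ΔF = 0.67 × 4.10 = 2.7470 K.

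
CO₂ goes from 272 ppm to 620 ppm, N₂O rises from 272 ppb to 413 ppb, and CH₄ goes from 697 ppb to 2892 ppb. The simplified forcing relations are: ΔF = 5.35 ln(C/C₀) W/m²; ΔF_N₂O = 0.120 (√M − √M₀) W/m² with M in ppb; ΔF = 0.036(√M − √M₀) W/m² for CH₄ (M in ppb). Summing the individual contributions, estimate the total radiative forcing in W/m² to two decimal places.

ΔF = 5.85 W/m²

CO₂: 5.35 × ln(620/272) = 5.35 × ln(2.27941) = 5.35 × 0.82392 = 4.4080 W/m².
N₂O: 0.120 × (√413 − √272) = 0.120 × (20.3224 − 16.4924) = 0.120 × 3.8300 = 0.4596 W/m².
CH₄: 0.036 × (√2892 − √697) = 0.036 × (53.7773 − 26.4008) = 0.036 × 27.3765 = 0.9856 W/m².
Total ΔF = 4.4080 + 0.4596 + 0.9856 = 5.8532 W/m².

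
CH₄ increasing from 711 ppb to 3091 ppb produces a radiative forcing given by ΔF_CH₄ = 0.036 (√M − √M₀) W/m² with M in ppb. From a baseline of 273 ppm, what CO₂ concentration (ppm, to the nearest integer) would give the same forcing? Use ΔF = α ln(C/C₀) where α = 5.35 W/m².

CH₄ forcing: 0.036 × (√3091 − √711) = 0.036 × (55.5968 − 26.6646) = 0.036 × 28.9322 = 1.04156 W/m².
Set 5.35 ln(C/273) = 1.04156: ln(C/273) = 1.04156/5.35 = 0.19468, so C = 273 × e^0.19468 = 273 × 1.21492 = 331.67 ppm.

C ≈ 332 ppm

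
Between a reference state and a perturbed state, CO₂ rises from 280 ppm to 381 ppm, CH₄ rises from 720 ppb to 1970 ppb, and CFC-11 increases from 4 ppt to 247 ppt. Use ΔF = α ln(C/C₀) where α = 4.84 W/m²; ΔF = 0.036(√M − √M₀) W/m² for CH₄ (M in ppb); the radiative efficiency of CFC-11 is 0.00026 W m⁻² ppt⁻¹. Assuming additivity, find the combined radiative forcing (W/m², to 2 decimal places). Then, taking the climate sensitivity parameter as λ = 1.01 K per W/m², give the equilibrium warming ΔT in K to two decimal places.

CO₂: 4.84 × ln(381/280) = 4.84 × ln(1.36071) = 4.84 × 0.30801 = 1.4908 W/m².
CH₄: 0.036 × (√1970 − √720) = 0.036 × (44.3847 − 26.8328) = 0.036 × 17.5519 = 0.6319 W/m².
CFC-11: ΔF = 0.00026 × (247 − 4) = 0.00026 × 243 = 0.0632 W/m².
Total ΔF = 1.4908 + 0.6319 + 0.0632 = 2.1859 W/m².
ΔT = λ ΔF = 1.01 × 2.19 = 2.2119 K.

ΔF = 2.19 W/m²; ΔT = 2.21 K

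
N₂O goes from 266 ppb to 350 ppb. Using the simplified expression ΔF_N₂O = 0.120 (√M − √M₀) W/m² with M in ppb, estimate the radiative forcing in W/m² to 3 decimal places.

ΔF = 0.288 W/m²

N₂O: 0.120 × (√350 − √266) = 0.120 × (18.7083 − 16.3095) = 0.120 × 2.3988 = 0.2879 W/m².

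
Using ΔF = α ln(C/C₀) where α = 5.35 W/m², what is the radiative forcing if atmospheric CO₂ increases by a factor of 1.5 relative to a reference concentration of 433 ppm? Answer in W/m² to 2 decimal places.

Because the forcing depends only on the ratio C/C₀, the initial concentration does not enter.
ΔF = 5.35 × ln(1.5) = 5.35 × 0.40547 = 2.1693 W/m².

ΔF = 2.17 W/m²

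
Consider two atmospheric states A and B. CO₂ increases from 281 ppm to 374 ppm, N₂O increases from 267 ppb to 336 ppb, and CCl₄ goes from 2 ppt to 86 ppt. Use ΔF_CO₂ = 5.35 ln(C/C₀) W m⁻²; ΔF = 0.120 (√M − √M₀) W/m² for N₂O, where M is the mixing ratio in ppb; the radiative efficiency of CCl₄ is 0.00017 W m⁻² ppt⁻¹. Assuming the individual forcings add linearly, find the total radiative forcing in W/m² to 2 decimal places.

CO₂: 5.35 × ln(374/281) = 5.35 × ln(1.33096) = 5.35 × 0.28590 = 1.5296 W/m².
N₂O: 0.120 × (√336 − √267) = 0.120 × (18.3303 − 16.3401) = 0.120 × 1.9902 = 0.2388 W/m².
CCl₄: ΔF = 0.00017 × (86 − 2) = 0.00017 × 84 = 0.0143 W/m².
Total ΔF = 1.5296 + 0.2388 + 0.0143 = 1.7827 W/m².

ΔF = 1.78 W/m²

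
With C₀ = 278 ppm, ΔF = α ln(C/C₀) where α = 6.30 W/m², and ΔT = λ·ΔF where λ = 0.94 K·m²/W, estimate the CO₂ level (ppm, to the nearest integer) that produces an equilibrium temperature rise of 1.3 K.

C ≈ 346 ppm

Required forcing: ΔF = ΔT/λ = 1.3/0.94 = 1.3830 W/m².
Then ln(C/278) = ΔF/6.30 = 1.3830/6.30 = 0.21952.
So C = 278 × e^0.21952 = 278 × 1.24548 = 346.24 ppm.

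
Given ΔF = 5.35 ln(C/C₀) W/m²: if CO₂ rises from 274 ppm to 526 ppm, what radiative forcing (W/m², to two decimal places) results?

CO₂ absorption bands are partially saturated, so forcing scales with the logarithm of the concentration ratio.
CO₂: 5.35 × ln(526/274) = 5.35 × ln(1.91971) = 5.35 × 0.65217 = 3.4891 W/m².

ΔF = 3.49 W/m²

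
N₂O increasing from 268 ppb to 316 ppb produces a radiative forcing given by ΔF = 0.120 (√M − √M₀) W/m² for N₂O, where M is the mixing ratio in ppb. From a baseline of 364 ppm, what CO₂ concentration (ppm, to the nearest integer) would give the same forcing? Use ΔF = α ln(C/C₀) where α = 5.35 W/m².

C ≈ 376 ppm

N₂O forcing: 0.120 × (√316 − √268) = 0.120 × (17.7764 − 16.3707) = 0.120 × 1.4057 = 0.16868 W/m².
Set 5.35 ln(C/364) = 0.16868: ln(C/364) = 0.16868/5.35 = 0.03153, so C = 364 × e^0.03153 = 364 × 1.03203 = 375.66 ppm.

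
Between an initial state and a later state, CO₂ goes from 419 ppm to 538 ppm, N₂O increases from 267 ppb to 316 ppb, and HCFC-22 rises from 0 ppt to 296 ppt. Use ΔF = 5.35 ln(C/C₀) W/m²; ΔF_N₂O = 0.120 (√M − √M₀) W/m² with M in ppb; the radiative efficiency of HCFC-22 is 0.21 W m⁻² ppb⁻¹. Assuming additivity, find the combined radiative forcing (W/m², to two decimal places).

ΔF = 1.57 W/m²

CO₂: 5.35 × ln(538/419) = 5.35 × ln(1.28401) = 5.35 × 0.24999 = 1.3374 W/m².
N₂O: 0.120 × (√316 − √267) = 0.120 × (17.7764 − 16.3401) = 0.120 × 1.4363 = 0.1724 W/m².
HCFC-22: Δ = 296 − 0 = 296 ppt = 0.296 ppb; ΔF = 0.21 × 0.296 = 0.0622 W/m².
Total ΔF = 1.3374 + 0.1724 + 0.0622 = 1.5720 W/m².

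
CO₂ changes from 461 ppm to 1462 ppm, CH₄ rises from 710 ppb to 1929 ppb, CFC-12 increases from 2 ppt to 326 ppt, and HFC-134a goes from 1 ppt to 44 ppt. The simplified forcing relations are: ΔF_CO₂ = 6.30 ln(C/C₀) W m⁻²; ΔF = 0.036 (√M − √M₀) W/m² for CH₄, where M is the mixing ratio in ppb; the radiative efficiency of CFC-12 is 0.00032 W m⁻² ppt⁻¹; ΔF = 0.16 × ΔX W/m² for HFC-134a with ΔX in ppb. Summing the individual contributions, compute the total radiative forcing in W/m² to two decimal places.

CO₂: 6.30 × ln(1462/461) = 6.30 × ln(3.17137) = 6.30 × 1.15416 = 7.2712 W/m².
CH₄: 0.036 × (√1929 − √710) = 0.036 × (43.9204 − 26.6458) = 0.036 × 17.2746 = 0.6219 W/m².
CFC-12: ΔF = 0.00032 × (326 − 2) = 0.00032 × 324 = 0.1037 W/m².
HFC-134a: Δ = 44 − 1 = 43 ppt = 0.043 ppb; ΔF = 0.16 × 0.043 = 0.0069 W/m².
Total ΔF = 7.2712 + 0.6219 + 0.1037 + 0.0069 = 8.0037 W/m².

ΔF = 8.00 W/m²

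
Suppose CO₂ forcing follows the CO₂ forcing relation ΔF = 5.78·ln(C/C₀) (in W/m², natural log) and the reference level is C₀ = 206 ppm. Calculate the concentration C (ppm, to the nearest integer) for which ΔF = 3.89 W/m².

C ≈ 404 ppm

Set 5.78 ln(C/206) = 3.89, so ln(C/206) = 3.89/5.78 = 0.67301.
Then C/206 = e^0.67301 = 1.96013, giving C = 206 × 1.96013 = 403.79 ppm.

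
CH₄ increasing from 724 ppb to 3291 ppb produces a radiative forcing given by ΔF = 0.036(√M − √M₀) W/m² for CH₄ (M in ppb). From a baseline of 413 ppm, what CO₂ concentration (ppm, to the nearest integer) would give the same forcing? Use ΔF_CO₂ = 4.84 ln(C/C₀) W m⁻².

CH₄ forcing: 0.036 × (√3291 − √724) = 0.036 × (57.3672 − 26.9072) = 0.036 × 30.4600 = 1.09656 W/m².
Set 4.84 ln(C/413) = 1.09656: ln(C/413) = 1.09656/4.84 = 0.22656, so C = 413 × e^0.22656 = 413 × 1.25428 = 518.02 ppm.

C ≈ 518 ppm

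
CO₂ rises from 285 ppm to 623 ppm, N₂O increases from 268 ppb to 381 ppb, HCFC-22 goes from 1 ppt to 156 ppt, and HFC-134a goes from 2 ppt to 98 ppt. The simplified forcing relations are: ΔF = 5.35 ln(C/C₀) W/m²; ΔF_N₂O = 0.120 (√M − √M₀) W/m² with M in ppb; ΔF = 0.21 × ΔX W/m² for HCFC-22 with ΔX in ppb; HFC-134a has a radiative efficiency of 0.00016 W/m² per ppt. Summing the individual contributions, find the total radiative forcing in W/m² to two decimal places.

ΔF = 4.61 W/m²

CO₂: 5.35 × ln(623/285) = 5.35 × ln(2.18596) = 5.35 × 0.78206 = 4.1840 W/m².
N₂O: 0.120 × (√381 − √268) = 0.120 × (19.5192 − 16.3707) = 0.120 × 3.1485 = 0.3778 W/m².
HCFC-22: Δ = 156 − 1 = 155 ppt = 0.155 ppb; ΔF = 0.21 × 0.155 = 0.0326 W/m².
HFC-134a: ΔF = 0.00016 × (98 − 2) = 0.00016 × 96 = 0.0154 W/m².
Total ΔF = 4.1840 + 0.3778 + 0.0326 + 0.0154 = 4.6098 W/m².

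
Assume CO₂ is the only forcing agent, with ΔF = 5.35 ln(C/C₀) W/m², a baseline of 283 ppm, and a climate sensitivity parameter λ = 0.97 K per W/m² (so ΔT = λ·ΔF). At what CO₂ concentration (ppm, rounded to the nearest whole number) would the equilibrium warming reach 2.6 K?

Required forcing: ΔF = ΔT/λ = 2.6/0.97 = 2.6804 W/m².
Then ln(C/283) = ΔF/5.35 = 2.6804/5.35 = 0.50101.
So C = 283 × e^0.50101 = 283 × 1.65039 = 467.06 ppm.

C ≈ 467 ppm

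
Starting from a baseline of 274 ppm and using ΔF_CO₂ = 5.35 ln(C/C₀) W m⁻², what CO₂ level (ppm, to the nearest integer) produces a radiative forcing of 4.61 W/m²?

Set 5.35 ln(C/274) = 4.61, so ln(C/274) = 4.61/5.35 = 0.86168.
Then C/274 = e^0.86168 = 2.36713, giving C = 274 × 2.36713 = 648.59 ppm.

C ≈ 649 ppm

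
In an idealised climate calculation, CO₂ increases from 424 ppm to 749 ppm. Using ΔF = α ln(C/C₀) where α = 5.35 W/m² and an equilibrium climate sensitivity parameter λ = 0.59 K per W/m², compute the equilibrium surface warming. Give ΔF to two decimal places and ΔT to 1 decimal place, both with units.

CO₂: 5.35 × ln(749/424) = 5.35 × ln(1.76651) = 5.35 × 0.56901 = 3.0442 W/m².
ΔT = λ ΔF = 0.59 × 3.04 = 1.7936 K.

ΔF = 3.04 W/m²; ΔT = 1.8 K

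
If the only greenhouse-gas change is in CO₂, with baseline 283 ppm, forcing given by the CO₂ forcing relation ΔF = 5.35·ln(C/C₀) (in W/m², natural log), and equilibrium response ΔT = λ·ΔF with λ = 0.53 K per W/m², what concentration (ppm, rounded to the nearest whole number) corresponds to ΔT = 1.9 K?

Required forcing: ΔF = ΔT/λ = 1.9/0.53 = 3.5849 W/m².
Then ln(C/283) = ΔF/5.35 = 3.5849/5.35 = 0.67007.
So C = 283 × e^0.67007 = 283 × 1.95437 = 553.09 ppm.

C ≈ 553 ppm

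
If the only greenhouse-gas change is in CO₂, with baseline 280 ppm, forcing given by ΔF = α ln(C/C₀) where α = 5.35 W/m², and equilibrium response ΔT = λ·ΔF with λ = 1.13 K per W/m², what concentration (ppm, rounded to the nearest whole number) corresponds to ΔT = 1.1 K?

Required forcing: ΔF = ΔT/λ = 1.1/1.13 = 0.9735 W/m².
Then ln(C/280) = ΔF/5.35 = 0.9735/5.35 = 0.18196.
So C = 280 × e^0.18196 = 280 × 1.19957 = 335.88 ppm.

C ≈ 336 ppm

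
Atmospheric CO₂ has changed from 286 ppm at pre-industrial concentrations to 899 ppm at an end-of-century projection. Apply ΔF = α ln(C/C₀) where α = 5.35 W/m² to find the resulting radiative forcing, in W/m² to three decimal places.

CO₂: 5.35 × ln(899/286) = 5.35 × ln(3.14336) = 5.35 × 1.14529 = 6.1273 W/m².

ΔF = 6.127 W/m²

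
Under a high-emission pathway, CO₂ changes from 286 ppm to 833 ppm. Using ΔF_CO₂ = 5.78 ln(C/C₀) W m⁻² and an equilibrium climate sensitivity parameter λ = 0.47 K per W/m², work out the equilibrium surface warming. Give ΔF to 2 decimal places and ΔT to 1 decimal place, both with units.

ΔF = 6.18 W/m²; ΔT = 2.9 K

CO₂: 5.78 × ln(833/286) = 5.78 × ln(2.91259) = 5.78 × 1.06904 = 6.1791 W/m².
ΔT = λ ΔF = 0.47 × 6.18 = 2.9046 K.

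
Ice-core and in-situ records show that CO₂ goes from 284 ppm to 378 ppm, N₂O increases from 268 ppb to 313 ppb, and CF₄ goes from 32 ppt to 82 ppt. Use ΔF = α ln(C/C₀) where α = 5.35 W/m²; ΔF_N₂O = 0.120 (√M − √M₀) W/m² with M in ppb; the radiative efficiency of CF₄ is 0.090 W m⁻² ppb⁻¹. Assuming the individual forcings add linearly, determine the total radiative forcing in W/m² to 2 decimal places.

ΔF = 1.69 W/m²

CO₂: 5.35 × ln(378/284) = 5.35 × ln(1.33099) = 5.35 × 0.28592 = 1.5297 W/m².
N₂O: 0.120 × (√313 − √268) = 0.120 × (17.6918 − 16.3707) = 0.120 × 1.3211 = 0.1585 W/m².
CF₄: Δ = 82 − 32 = 50 ppt = 0.050 ppb; ΔF = 0.090 × 0.050 = 0.0045 W/m².
Total ΔF = 1.5297 + 0.1585 + 0.0045 = 1.6927 W/m².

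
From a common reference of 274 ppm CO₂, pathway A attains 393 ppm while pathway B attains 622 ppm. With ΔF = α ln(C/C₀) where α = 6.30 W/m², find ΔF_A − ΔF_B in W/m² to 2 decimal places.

ΔF_A − ΔF_B = -2.89 W/m²

ΔF_A = 6.30 ln(393/274) = 6.30 × 0.36068 = 2.2723 W/m².
ΔF_B = 6.30 ln(622/274) = 6.30 × 0.81981 = 5.1648 W/m².
Difference: 2.2723 − 5.1648 = -2.8925 W/m².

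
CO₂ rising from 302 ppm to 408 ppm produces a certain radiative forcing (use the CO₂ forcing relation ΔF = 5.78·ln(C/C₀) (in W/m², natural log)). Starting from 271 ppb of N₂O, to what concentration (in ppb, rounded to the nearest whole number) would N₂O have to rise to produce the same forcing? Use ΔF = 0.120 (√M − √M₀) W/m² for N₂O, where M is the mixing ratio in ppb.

CO₂ forcing: 5.78 × ln(408/302) = 5.78 × 0.300840 = 1.73886 W/m².
Set 0.120(√M − √271) = 1.73886: √M = 1.73886/0.120 + √271 = 14.4905 + 16.4621 = 30.9526.
M = (30.9526)² = 958.06 ppb.

M ≈ 958 ppb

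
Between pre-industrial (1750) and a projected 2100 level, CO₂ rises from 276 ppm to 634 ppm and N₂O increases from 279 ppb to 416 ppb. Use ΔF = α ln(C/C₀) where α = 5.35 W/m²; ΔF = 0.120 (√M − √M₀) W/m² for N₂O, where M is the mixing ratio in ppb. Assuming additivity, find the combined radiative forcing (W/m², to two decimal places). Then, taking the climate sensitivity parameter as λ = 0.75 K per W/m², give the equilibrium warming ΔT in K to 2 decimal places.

ΔF = 4.89 W/m²; ΔT = 3.67 K

CO₂: 5.35 × ln(634/276) = 5.35 × ln(2.29710) = 5.35 × 0.83165 = 4.4493 W/m².
N₂O: 0.120 × (√416 − √279) = 0.120 × (20.3961 − 16.7033) = 0.120 × 3.6928 = 0.4431 W/m².
Total ΔF = 4.4493 + 0.4431 = 4.8924 W/m².
ΔT = λ ΔF = 0.75 × 4.89 = 3.6675 K.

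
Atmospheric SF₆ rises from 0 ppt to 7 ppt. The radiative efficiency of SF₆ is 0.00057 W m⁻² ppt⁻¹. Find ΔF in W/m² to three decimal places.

SF₆: ΔF = 0.00057 × (7 − 0) = 0.00057 × 7 = 0.0040 W/m².

ΔF = 0.004 W/m²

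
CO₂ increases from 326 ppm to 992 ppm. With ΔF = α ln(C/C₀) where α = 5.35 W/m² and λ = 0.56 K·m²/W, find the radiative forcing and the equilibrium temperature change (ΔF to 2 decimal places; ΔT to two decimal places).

ΔF = 5.95 W/m²; ΔT = 3.33 K

CO₂: 5.35 × ln(992/326) = 5.35 × ln(3.04294) = 5.35 × 1.11282 = 5.9536 W/m².
ΔT = λ ΔF = 0.56 × 5.95 = 3.3320 K.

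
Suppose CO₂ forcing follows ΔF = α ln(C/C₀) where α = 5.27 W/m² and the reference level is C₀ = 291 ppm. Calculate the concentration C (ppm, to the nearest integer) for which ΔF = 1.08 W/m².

C ≈ 357 ppm

Set 5.27 ln(C/291) = 1.08, so ln(C/291) = 1.08/5.27 = 0.20493.
Then C/291 = e^0.20493 = 1.22744, giving C = 291 × 1.22744 = 357.19 ppm.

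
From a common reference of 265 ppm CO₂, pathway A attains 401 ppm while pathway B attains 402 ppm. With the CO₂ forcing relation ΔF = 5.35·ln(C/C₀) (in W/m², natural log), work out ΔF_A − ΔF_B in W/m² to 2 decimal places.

ΔF_A − ΔF_B = -0.01 W/m²

ΔF_A = 5.35 ln(401/265) = 5.35 × 0.41423 = 2.2161 W/m².
ΔF_B = 5.35 ln(402/265) = 5.35 × 0.41672 = 2.2295 W/m².
Difference: 2.2161 − 2.2295 = -0.0134 W/m².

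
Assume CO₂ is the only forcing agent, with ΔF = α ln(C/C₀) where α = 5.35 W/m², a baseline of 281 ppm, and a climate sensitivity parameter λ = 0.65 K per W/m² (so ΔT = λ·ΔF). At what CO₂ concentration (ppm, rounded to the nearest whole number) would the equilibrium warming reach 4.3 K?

C ≈ 968 ppm

Required forcing: ΔF = ΔT/λ = 4.3/0.65 = 6.6154 W/m².
Then ln(C/281) = ΔF/5.35 = 6.6154/5.35 = 1.23652.
So C = 281 × e^1.23652 = 281 × 3.44361 = 967.65 ppm.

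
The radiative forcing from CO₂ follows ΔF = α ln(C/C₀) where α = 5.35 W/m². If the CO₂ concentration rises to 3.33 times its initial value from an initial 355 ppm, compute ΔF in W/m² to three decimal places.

Because the forcing depends only on the ratio C/C₀, the initial concentration does not enter.
ΔF = 5.35 × ln(3.33) = 5.35 × 1.20297 = 6.4359 W/m².

ΔF = 6.436 W/m²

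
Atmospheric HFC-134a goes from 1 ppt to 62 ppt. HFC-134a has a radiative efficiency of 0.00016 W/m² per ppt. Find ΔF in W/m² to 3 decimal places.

HFC-134a: ΔF = 0.00016 × (62 − 1) = 0.00016 × 61 = 0.0098 W/m².

ΔF = 0.010 W/m²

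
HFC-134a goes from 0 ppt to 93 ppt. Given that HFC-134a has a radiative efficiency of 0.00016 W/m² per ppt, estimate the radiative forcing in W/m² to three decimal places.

HFC-134a: ΔF = 0.00016 × (93 − 0) = 0.00016 × 93 = 0.0149 W/m².

ΔF = 0.015 W/m²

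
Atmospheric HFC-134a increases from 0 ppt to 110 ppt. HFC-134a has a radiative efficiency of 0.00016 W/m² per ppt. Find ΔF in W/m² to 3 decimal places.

ΔF = 0.018 W/m²

HFC-134a: ΔF = 0.00016 × (110 − 0) = 0.00016 × 110 = 0.0176 W/m².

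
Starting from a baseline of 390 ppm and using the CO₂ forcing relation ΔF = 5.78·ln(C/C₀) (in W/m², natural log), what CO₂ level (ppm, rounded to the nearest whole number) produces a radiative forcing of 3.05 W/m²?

Set 5.78 ln(C/390) = 3.05, so ln(C/390) = 3.05/5.78 = 0.52768.
Then C/390 = e^0.52768 = 1.69500, giving C = 390 × 1.69500 = 661.05 ppm.

C ≈ 661 ppm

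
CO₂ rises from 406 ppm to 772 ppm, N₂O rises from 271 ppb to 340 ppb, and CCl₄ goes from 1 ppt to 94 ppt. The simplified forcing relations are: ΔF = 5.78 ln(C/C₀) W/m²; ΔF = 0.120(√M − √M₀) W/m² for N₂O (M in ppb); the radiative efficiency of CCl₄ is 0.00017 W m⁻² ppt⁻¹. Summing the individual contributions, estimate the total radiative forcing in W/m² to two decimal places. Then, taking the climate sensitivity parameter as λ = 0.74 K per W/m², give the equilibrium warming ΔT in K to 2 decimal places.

CO₂: 5.78 × ln(772/406) = 5.78 × ln(1.90148) = 5.78 × 0.64263 = 3.7144 W/m².
N₂O: 0.120 × (√340 − √271) = 0.120 × (18.4391 − 16.4621) = 0.120 × 1.9770 = 0.2372 W/m².
CCl₄: ΔF = 0.00017 × (94 − 1) = 0.00017 × 93 = 0.0158 W/m².
Total ΔF = 3.7144 + 0.2372 + 0.0158 = 3.9674 W/m².
ΔT = λ ΔF = 0.74 × 3.97 = 2.9378 K.

ΔF = 3.97 W/m²; ΔT = 2.94 K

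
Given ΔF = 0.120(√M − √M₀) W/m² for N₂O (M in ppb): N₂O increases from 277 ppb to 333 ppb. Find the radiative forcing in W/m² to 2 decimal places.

ΔF = 0.19 W/m²

N₂O: 0.120 × (√333 − √277) = 0.120 × (18.2483 − 16.6433) = 0.120 × 1.6050 = 0.1926 W/m².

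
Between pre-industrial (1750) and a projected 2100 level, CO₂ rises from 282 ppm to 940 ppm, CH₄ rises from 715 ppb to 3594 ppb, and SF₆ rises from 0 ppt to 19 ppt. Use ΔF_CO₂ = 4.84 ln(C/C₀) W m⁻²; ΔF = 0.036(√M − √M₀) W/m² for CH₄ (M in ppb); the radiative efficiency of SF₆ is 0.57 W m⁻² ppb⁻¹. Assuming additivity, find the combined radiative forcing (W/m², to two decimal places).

ΔF = 7.03 W/m²

CO₂: 4.84 × ln(940/282) = 4.84 × ln(3.33333) = 4.84 × 1.20397 = 5.8272 W/m².
CH₄: 0.036 × (√3594 − √715) = 0.036 × (59.9500 − 26.7395) = 0.036 × 33.2105 = 1.1956 W/m².
SF₆: Δ = 19 − 0 = 19 ppt = 0.019 ppb; ΔF = 0.57 × 0.019 = 0.0108 W/m².
Total ΔF = 5.8272 + 1.1956 + 0.0108 = 7.0336 W/m².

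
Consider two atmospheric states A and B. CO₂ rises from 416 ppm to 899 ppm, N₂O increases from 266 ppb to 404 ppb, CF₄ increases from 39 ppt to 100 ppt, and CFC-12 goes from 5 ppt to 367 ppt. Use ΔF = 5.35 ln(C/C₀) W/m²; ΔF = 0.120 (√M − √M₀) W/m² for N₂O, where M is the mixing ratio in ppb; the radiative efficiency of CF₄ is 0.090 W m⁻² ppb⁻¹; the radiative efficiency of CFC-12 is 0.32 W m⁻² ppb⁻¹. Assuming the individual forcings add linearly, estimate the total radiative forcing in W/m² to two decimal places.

CO₂: 5.35 × ln(899/416) = 5.35 × ln(2.16106) = 5.35 × 0.77060 = 4.1227 W/m².
N₂O: 0.120 × (√404 − √266) = 0.120 × (20.0998 − 16.3095) = 0.120 × 3.7903 = 0.4548 W/m².
CF₄: Δ = 100 − 39 = 61 ppt = 0.061 ppb; ΔF = 0.090 × 0.061 = 0.0055 W/m².
CFC-12: Δ = 367 − 5 = 362 ppt = 0.362 ppb; ΔF = 0.32 × 0.362 = 0.1158 W/m².
Total ΔF = 4.1227 + 0.4548 + 0.0055 + 0.1158 = 4.6988 W/m².

ΔF = 4.70 W/m²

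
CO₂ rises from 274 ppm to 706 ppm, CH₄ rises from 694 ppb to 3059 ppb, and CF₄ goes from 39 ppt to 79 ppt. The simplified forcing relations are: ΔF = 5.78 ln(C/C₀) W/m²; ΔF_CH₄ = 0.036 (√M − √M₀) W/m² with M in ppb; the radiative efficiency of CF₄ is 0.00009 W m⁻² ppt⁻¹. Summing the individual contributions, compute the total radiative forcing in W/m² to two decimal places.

ΔF = 6.52 W/m²

CO₂: 5.78 × ln(706/274) = 5.78 × ln(2.57664) = 5.78 × 0.94649 = 5.4707 W/m².
CH₄: 0.036 × (√3059 − √694) = 0.036 × (55.3082 − 26.3439) = 0.036 × 28.9643 = 1.0427 W/m².
CF₄: ΔF = 0.00009 × (79 − 39) = 0.00009 × 40 = 0.0036 W/m².
Total ΔF = 5.4707 + 1.0427 + 0.0036 = 6.5170 W/m².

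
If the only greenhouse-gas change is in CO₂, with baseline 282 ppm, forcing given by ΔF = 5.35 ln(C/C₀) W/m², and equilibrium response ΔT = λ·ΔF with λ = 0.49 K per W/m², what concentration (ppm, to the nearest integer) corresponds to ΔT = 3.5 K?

C ≈ 1072 ppm

Required forcing: ΔF = ΔT/λ = 3.5/0.49 = 7.1429 W/m².
Then ln(C/282) = ΔF/5.35 = 7.1429/5.35 = 1.33512.
So C = 282 × e^1.33512 = 282 × 3.80045 = 1071.73 ppm.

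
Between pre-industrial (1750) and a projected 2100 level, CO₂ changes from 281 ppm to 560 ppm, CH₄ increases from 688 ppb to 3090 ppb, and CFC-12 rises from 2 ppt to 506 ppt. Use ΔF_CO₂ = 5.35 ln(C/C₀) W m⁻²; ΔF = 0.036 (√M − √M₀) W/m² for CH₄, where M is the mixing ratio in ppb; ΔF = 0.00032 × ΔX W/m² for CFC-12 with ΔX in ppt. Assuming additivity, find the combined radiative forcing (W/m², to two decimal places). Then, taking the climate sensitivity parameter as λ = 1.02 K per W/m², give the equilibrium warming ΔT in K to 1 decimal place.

ΔF = 4.91 W/m²; ΔT = 5.0 K

CO₂: 5.35 × ln(560/281) = 5.35 × ln(1.99288) = 5.35 × 0.68958 = 3.6893 W/m².
CH₄: 0.036 × (√3090 − √688) = 0.036 × (55.5878 − 26.2298) = 0.036 × 29.3580 = 1.0569 W/m².
CFC-12: ΔF = 0.00032 × (506 − 2) = 0.00032 × 504 = 0.1613 W/m².
Total ΔF = 3.6893 + 1.0569 + 0.1613 = 4.9075 W/m².
ΔT = λ ΔF = 1.02 × 4.91 = 5.0082 K.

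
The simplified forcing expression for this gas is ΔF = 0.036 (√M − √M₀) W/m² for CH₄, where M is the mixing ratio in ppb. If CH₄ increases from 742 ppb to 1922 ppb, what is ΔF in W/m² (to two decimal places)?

CH₄: 0.036 × (√1922 − √742) = 0.036 × (43.8406 − 27.2397) = 0.036 × 16.6009 = 0.5976 W/m².

ΔF = 0.60 W/m²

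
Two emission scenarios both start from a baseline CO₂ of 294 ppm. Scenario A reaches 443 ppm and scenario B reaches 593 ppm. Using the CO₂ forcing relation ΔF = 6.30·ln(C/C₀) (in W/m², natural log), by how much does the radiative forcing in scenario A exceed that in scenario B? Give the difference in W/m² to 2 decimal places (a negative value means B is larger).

ΔF_A − ΔF_B = -1.84 W/m²

ΔF_A = 6.30 ln(443/294) = 6.30 × 0.40999 = 2.5829 W/m².
ΔF_B = 6.30 ln(593/294) = 6.30 × 0.70161 = 4.4201 W/m².
Difference: 2.5829 − 4.4201 = -1.8372 W/m².
(Equivalently, ΔF_A − ΔF_B = 6.30 ln(443/593) = 6.30 × -0.29162 = -1.8372 W/m².)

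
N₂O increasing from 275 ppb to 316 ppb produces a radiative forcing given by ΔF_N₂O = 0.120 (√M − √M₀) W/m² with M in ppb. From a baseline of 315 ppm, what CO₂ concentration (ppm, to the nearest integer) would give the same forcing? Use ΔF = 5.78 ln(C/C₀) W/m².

C ≈ 323 ppm

N₂O forcing: 0.120 × (√316 − √275) = 0.120 × (17.7764 − 16.5831) = 0.120 × 1.1933 = 0.14320 W/m².
Set 5.78 ln(C/315) = 0.14320: ln(C/315) = 0.14320/5.78 = 0.02478, so C = 315 × e^0.02478 = 315 × 1.02509 = 322.90 ppm.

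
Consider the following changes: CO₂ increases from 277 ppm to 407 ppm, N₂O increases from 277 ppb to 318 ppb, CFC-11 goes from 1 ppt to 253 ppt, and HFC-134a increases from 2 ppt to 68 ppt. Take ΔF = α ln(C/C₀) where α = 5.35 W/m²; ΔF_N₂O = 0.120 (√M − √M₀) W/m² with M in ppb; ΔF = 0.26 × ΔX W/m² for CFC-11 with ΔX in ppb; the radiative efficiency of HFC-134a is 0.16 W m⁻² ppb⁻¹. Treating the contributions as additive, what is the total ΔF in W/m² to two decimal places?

ΔF = 2.28 W/m²

CO₂: 5.35 × ln(407/277) = 5.35 × ln(1.46931) = 5.35 × 0.38479 = 2.0586 W/m².
N₂O: 0.120 × (√318 − √277) = 0.120 × (17.8326 − 16.6433) = 0.120 × 1.1893 = 0.1427 W/m².
CFC-11: Δ = 253 − 1 = 252 ppt = 0.252 ppb; ΔF = 0.26 × 0.252 = 0.0655 W/m².
HFC-134a: Δ = 68 − 2 = 66 ppt = 0.066 ppb; ΔF = 0.16 × 0.066 = 0.0106 W/m².
Total ΔF = 2.0586 + 0.1427 + 0.0655 + 0.0106 = 2.2774 W/m².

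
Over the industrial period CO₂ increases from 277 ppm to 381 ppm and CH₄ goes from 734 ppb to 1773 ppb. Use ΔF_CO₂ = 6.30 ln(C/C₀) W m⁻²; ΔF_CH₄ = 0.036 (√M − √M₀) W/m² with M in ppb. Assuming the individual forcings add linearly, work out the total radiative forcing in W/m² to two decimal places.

CO₂: 6.30 × ln(381/277) = 6.30 × ln(1.37545) = 6.30 × 0.31878 = 2.0083 W/m².
CH₄: 0.036 × (√1773 − √734) = 0.036 × (42.1070 − 27.0924) = 0.036 × 15.0146 = 0.5405 W/m².
Total ΔF = 2.0083 + 0.5405 = 2.5488 W/m².

ΔF = 2.55 W/m²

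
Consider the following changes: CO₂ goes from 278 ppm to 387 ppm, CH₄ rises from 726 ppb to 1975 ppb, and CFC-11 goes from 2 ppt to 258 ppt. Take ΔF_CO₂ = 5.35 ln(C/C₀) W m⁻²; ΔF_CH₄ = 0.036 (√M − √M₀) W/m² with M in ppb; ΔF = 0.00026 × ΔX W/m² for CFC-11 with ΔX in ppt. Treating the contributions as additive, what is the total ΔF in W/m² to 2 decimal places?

CO₂: 5.35 × ln(387/278) = 5.35 × ln(1.39209) = 5.35 × 0.33081 = 1.7698 W/m².
CH₄: 0.036 × (√1975 − √726) = 0.036 × (44.4410 − 26.9444) = 0.036 × 17.4966 = 0.6299 W/m².
CFC-11: ΔF = 0.00026 × (258 − 2) = 0.00026 × 256 = 0.0666 W/m².
Total ΔF = 1.7698 + 0.6299 + 0.0666 = 2.4663 W/m².

ΔF = 2.47 W/m²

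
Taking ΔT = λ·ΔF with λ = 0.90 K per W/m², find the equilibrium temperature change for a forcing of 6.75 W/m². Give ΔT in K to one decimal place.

ΔT = λ ΔF = 0.90 × 6.75 = 6.0750 K.

ΔT = 6.1 K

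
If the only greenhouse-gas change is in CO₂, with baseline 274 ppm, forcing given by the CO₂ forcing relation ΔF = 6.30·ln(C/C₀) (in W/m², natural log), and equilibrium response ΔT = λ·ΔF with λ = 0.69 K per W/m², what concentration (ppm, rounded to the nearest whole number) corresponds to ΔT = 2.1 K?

Required forcing: ΔF = ΔT/λ = 2.1/0.69 = 3.0435 W/m².
Then ln(C/274) = ΔF/6.30 = 3.0435/6.30 = 0.48310.
So C = 274 × e^0.48310 = 274 × 1.62109 = 444.18 ppm.

C ≈ 444 ppm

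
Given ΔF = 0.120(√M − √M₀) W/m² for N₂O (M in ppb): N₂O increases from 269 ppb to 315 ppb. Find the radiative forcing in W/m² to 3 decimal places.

ΔF = 0.162 W/m²

N₂O: 0.120 × (√315 − √269) = 0.120 × (17.7482 − 16.4012) = 0.120 × 1.3470 = 0.1616 W/m².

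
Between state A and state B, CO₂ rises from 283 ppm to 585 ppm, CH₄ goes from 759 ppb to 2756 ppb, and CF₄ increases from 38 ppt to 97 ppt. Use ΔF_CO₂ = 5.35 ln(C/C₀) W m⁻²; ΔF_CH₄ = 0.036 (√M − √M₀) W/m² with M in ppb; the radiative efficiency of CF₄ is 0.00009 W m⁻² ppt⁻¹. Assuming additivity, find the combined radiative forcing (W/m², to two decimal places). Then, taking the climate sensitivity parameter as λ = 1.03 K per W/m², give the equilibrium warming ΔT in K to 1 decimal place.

ΔF = 4.79 W/m²; ΔT = 4.9 K

CO₂: 5.35 × ln(585/283) = 5.35 × ln(2.06714) = 5.35 × 0.72617 = 3.8850 W/m².
CH₄: 0.036 × (√2756 − √759) = 0.036 × (52.4976 − 27.5500) = 0.036 × 24.9476 = 0.8981 W/m².
CF₄: ΔF = 0.00009 × (97 − 38) = 0.00009 × 59 = 0.0053 W/m².
Total ΔF = 3.8850 + 0.8981 + 0.0053 = 4.7884 W/m².
ΔT = λ ΔF = 1.03 × 4.79 = 4.9337 K.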